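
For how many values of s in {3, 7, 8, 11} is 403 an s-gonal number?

1

s = 3: P(3, 27) = 378 and P(3, 28) = 406; 403 is not s-gonal.
s = 7: P(7, 13) = 403. ✓
s = 8: P(8, 11) = 341 and P(8, 12) = 408; 403 is not s-gonal.
s = 11: P(11, 9) = 333 and P(11, 10) = 415; 403 is not s-gonal.
Hits: s ∈ {7} → 1.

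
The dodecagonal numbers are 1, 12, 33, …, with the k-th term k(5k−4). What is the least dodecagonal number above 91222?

Solve n(5n−4) > 91222 for integer n.
The largest n with value ≤ 91222 is 135 (since 90585 ≤ 91222 < 91936), so the first above is n = 136, value 91936.

91936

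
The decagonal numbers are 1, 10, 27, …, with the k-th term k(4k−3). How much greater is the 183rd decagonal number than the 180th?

183·(4·183 − 3) = 133407 and 180·(4·180 − 3) = 129060.
Difference: 133407 − 129060 = 4347.

4347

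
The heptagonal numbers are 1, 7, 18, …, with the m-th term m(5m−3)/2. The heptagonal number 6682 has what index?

Set n(5n−3)/2 = 6682, giving 5n² − 3n − 13364 = 0.
The discriminant is 9 + 40·6682 = 267289, and √267289 = 517.
So n = (3 + 517) / 10 = 520/10 = 52.

52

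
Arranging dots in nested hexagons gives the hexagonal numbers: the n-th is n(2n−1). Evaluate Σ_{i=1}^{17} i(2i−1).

Σ i(2i−1) = 2Σi² − Σi over i = 1..17.
Σi = 153 and Σi² = 1785.
2·1785 − 1·153 = 3417.

3417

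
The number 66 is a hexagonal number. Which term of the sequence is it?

6

Set n(2n−1) = 66, giving 2n² − n − 66 = 0.
The discriminant is 1 + 8·66 = 529, and √529 = 23.
So n = (1 + 23) / 4 = 24/4 = 6.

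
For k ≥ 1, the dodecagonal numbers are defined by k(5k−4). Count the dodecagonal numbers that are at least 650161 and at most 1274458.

145

The n-th dodecagonal number is n(5n−4).
Smallest index with value ≥ 650161: n = 361 (giving 650161).
Largest index with value ≤ 1274458: n = 505 (giving 1273105).
Indices 361 through 505: 145 terms.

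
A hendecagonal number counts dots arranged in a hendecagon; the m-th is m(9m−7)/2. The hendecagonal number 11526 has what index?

51

Set n(9n−7)/2 = 11526, giving 9n² − 7n − 23052 = 0.
So n = (7 + 911) / 18 = 918/18 = 51.
Check: 51·(9·51 − 7)/2 = 11526. ✓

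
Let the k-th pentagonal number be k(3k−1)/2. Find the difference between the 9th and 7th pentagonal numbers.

47

9·(3·9 − 1)/2 = 117 and 7·(3·7 − 1)/2 = 70.
Difference: 117 − 70 = 47.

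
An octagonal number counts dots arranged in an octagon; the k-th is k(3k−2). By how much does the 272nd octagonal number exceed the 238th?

272·(3·272 − 2) = 221408 and 238·(3·238 − 2) = 169456.
Difference: 221408 − 169456 = 51952.

51952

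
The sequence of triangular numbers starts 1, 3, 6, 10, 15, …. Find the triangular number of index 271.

The 271st triangular number is n(n+1)/2 with n = 271.
271·272/2 = 73712/2 = 36856.

36856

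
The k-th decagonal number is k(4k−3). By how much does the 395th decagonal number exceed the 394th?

Consecutive decagonal numbers differ by 8n − 7: here 8·395 − 7 = 3153.

3153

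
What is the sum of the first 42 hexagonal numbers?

50267

Σ i(2i−1) = 2Σi² − Σi over i = 1..42.
Σi = 903 and Σi² = 25585.
2·25585 − 1·903 = 50267.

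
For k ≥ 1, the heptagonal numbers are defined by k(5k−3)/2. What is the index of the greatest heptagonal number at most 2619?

Solve n(5n−3)/2 ≤ 2619 for integer n.
n = 32 gives 2512 ≤ 2619, while n = 33 gives 2673 > 2619; so the answer is index 32.

32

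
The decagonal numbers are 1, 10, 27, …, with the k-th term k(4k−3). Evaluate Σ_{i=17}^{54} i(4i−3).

205789

Σ i(4i−3) = 4Σi² − 3Σi over i = 17..54.
Σi = 1485 − 136 = 1349 and Σi² = 53955 − 1496 = 52459.
4·52459 − 3·1349 = 205789.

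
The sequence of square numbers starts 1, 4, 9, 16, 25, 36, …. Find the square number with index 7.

49

The 7th square number is n² with n = 7.
7² = 49.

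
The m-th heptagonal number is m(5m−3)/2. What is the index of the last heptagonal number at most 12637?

71

Solve n(5n−3)/2 ≤ 12637 for integer n.
n = 71 gives 12496 ≤ 12637, while n = 72 gives 12852 > 12637; so the answer is index 71.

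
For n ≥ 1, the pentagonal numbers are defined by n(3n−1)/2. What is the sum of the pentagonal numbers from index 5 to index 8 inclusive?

Σ i(3i−1)/2 = (3Σi² − Σi) / 2 over i = 5..8.
Σi = 36 − 10 = 26 and Σi² = 204 − 30 = 174.
(3·174 − 1·26) / 2 = 496/2 = 248.

248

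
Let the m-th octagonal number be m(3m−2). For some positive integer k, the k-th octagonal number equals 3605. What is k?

35

Set n(3n−2) = 3605, giving 3n² − 2n − 3605 = 0.
The discriminant is 4 + 12·3605 = 43264, and √43264 = 208.
So n = (2 + 208) / 6 = 210/6 = 35.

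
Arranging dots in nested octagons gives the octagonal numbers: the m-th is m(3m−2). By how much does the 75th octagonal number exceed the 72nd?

1317

75·(3·75 − 2) = 16725 and 72·(3·72 − 2) = 15408.
Difference: 16725 − 15408 = 1317.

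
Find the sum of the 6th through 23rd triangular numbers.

2265

Σ i(i+1)/2 = (Σi² + Σi) / 2 over i = 6..23.
Σi = 276 − 15 = 261 and Σi² = 4324 − 55 = 4269.
(1·4269 + 1·261) / 2 = 4530/2 = 2265.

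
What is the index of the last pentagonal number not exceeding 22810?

123

Solve n(3n−1)/2 ≤ 22810 for integer n.
n = 123 gives 22632 ≤ 22810, while n = 124 gives 23002 > 22810; so the answer is index 123.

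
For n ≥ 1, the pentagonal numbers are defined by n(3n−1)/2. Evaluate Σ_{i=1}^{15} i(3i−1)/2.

Σ i(3i−1)/2 = (3Σi² − Σi) / 2 over i = 1..15.
Σi = 120 and Σi² = 1240.
(3·1240 − 1·120) / 2 = 3600/2 = 1800.

1800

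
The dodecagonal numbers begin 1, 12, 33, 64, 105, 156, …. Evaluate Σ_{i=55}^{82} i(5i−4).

658378

Σ i(5i−4) = 5Σi² − 4Σi over i = 55..82.
Σi = 3403 − 1485 = 1918 and Σi² = 187165 − 53955 = 133210.
5·133210 − 4·1918 = 658378.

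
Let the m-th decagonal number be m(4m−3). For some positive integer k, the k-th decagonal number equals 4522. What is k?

Set n(4n−3) = 4522, giving 4n² − 3n − 4522 = 0.
So n = (3 + 269) / 8 = 272/8 = 34.

34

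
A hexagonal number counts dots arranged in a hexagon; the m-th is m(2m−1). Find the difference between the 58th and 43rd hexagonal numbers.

3015

58·(2·58 − 1) = 6670 and 43·(2·43 − 1) = 3655.
Difference: 6670 − 3655 = 3015.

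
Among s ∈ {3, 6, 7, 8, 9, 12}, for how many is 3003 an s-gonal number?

2

s = 3: P(3, 77) = 3003. ✓
s = 6: P(6, 39) = 3003. ✓
s = 7: P(7, 34) = 2839 and P(7, 35) = 3010; 3003 is not s-gonal.
s = 8: P(8, 31) = 2821 and P(8, 32) = 3008; 3003 is not s-gonal.
s = 9: P(9, 29) = 2871 and P(9, 30) = 3075; 3003 is not s-gonal.
s = 12: P(12, 24) = 2784 and P(12, 25) = 3025; 3003 is not s-gonal.
Hits: s ∈ {3, 6} → 2.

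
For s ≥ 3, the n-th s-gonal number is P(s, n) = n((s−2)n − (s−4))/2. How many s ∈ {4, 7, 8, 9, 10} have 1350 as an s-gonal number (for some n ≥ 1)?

1

s = 4: P(4, 36) = 1296 and P(4, 37) = 1369; 1350 is not s-gonal.
s = 7: P(7, 23) = 1288 and P(7, 24) = 1404; 1350 is not s-gonal.
s = 8: P(8, 21) = 1281 and P(8, 22) = 1408; 1350 is not s-gonal.
s = 9: P(9, 20) = 1350. ✓
s = 10: P(10, 18) = 1242 and P(10, 19) = 1387; 1350 is not s-gonal.
Hits: s ∈ {9} → 1.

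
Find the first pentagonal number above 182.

Solve n(3n−1)/2 > 182 for integer n.
The largest n with value ≤ 182 is 11 (since 176 ≤ 182 < 210), so the first above is n = 12, value 210.

210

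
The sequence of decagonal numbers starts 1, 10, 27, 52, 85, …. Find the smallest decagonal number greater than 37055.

37345

Solve n(4n−3) > 37055 for integer n.
The largest n with value ≤ 37055 is 96 (since 36576 ≤ 37055 < 37345), so the first above is n = 97, value 37345.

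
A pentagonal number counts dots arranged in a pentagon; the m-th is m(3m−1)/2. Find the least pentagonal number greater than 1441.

1520

Solve n(3n−1)/2 > 1441 for integer n.
The largest n with value ≤ 1441 is 31 (since 1426 ≤ 1441 < 1520), so the first above is n = 32, value 1520.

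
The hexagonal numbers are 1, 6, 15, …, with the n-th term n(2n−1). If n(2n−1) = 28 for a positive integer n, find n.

Set n(2n−1) = 28, giving 2n² − n − 28 = 0.
The discriminant is 1 + 8·28 = 225, and √225 = 15.
So n = (1 + 15) / 4 = 16/4 = 4.

4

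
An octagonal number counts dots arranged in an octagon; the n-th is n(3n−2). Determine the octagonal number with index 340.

346120

340·(3·340 − 2) = 340·1018 = 346120.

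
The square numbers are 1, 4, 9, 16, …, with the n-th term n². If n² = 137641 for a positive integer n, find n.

We need n² = 137641, so n = √137641 = 371.
Check: 371² = 137641. ✓

371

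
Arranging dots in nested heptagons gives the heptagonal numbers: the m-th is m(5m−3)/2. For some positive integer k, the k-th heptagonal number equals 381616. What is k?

391

Set n(5n−3)/2 = 381616, giving 5n² − 3n − 763232 = 0.
The discriminant is 9 + 40·381616 = 15264649, and √15264649 = 3907.
So n = (3 + 3907) / 10 = 3910/10 = 391.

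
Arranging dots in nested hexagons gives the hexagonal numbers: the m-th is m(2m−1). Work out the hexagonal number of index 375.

280875

The 375th hexagonal number is n(2n−1) with n = 375.
375·(2·375 − 1) = 375·749 = 280875.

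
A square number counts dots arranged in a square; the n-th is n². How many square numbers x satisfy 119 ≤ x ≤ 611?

The n-th square number is n².
Smallest index with value ≥ 119: n = 11 (giving 121).
Largest index with value ≤ 611: n = 24 (giving 576).
Indices 11 through 24: 14 terms.

14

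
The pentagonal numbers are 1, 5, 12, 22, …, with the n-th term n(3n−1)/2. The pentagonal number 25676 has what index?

131

Set n(3n−1)/2 = 25676, giving 3n² − n − 51352 = 0.
The discriminant is 1 + 24·25676 = 616225, and √616225 = 785.
So n = (1 + 785) / 6 = 786/6 = 131.
Check: 131·(3·131 − 1)/2 = 25676. ✓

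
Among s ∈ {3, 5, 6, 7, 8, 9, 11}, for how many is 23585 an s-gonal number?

s = 3: P(3, 216) = 23436 and P(3, 217) = 23653; 23585 is not s-gonal.
s = 5: P(5, 125) = 23375 and P(5, 126) = 23751; 23585 is not s-gonal.
s = 6: P(6, 108) = 23220 and P(6, 109) = 23653; 23585 is not s-gonal.
s = 7: P(7, 97) = 23377 and P(7, 98) = 23863; 23585 is not s-gonal.
s = 8: P(8, 89) = 23585. ✓
s = 9: P(9, 82) = 23329 and P(9, 83) = 23904; 23585 is not s-gonal.
s = 11: P(11, 72) = 23076 and P(11, 73) = 23725; 23585 is not s-gonal.
Hits: s ∈ {8} → 1.

1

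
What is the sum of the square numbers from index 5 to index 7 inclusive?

110

Σ_{i=5}^{7} i² = 140 − 30 = 110.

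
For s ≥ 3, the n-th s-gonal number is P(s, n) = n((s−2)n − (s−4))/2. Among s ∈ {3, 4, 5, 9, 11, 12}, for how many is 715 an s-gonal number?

2

s = 3: P(3, 37) = 703 and P(3, 38) = 741; 715 is not s-gonal.
s = 4: P(4, 26) = 676 and P(4, 27) = 729; 715 is not s-gonal.
s = 5: P(5, 22) = 715. ✓
s = 9: P(9, 14) = 651 and P(9, 15) = 750; 715 is not s-gonal.
s = 11: P(11, 13) = 715. ✓
s = 12: P(12, 12) = 672 and P(12, 13) = 793; 715 is not s-gonal.
Hits: s ∈ {5, 11} → 2.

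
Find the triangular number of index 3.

6

The 3rd triangular number is n(n+1)/2 with n = 3.
3·4/2 = 12/2 = 6.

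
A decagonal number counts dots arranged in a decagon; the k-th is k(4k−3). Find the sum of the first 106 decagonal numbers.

Σ i(4i−3) = 4Σi² − 3Σi over i = 1..106.
Σi = 5671 and Σi² = 402641.
4·402641 − 3·5671 = 1593551.

1593551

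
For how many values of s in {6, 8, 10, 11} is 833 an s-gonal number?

2

s = 6: P(6, 20) = 780 and P(6, 21) = 861; 833 is not s-gonal.
s = 8: P(8, 17) = 833. ✓
s = 10: P(10, 14) = 742 and P(10, 15) = 855; 833 is not s-gonal.
s = 11: P(11, 14) = 833. ✓
Hits: s ∈ {8, 11} → 2.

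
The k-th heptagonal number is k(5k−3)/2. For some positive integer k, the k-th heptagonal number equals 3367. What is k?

37

Set n(5n−3)/2 = 3367, giving 5n² − 3n − 6734 = 0.
The discriminant is 9 + 40·3367 = 134689, and √134689 = 367.
So n = (3 + 367) / 10 = 370/10 = 37.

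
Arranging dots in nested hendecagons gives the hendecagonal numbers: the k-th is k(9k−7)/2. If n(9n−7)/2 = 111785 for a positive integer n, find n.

158

Set n(9n−7)/2 = 111785, giving 9n² − 7n − 223570 = 0.
The discriminant is 49 + 72·111785 = 8048569, and √8048569 = 2837.
So n = (7 + 2837) / 18 = 2844/18 = 158.
Check: 158·(9·158 − 7)/2 = 111785. ✓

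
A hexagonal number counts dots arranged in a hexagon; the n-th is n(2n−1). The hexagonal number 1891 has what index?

31

Set n(2n−1) = 1891, giving 2n² − n − 1891 = 0.
The discriminant is 1 + 8·1891 = 15129, and √15129 = 123.
So n = (1 + 123) / 4 = 124/4 = 31.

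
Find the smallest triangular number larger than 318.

Solve n(n+1)/2 > 318 for integer n.
The largest n with value ≤ 318 is 24 (since 300 ≤ 318 < 325), so the first above is n = 25, value 325.

325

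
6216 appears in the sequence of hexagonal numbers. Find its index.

56

Set n(2n−1) = 6216, giving 2n² − n − 6216 = 0.
So n = (1 + 223) / 4 = 224/4 = 56.
Check: 56·(2·56 − 1) = 6216. ✓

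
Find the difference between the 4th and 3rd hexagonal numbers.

13

Consecutive hexagonal numbers differ by 4n − 3: here 4·4 − 3 = 13.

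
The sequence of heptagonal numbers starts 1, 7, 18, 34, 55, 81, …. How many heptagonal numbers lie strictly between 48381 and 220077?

157

The n-th heptagonal number is n(5n−3)/2.
Smallest index with value > 48381: n = 140 (giving 48790).
Largest index with value < 220077: n = 296 (giving 218596).
Indices 140 through 296: 157 terms.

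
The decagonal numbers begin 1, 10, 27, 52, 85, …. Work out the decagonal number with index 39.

39·(4·39 − 3) = 39·153 = 5967.

5967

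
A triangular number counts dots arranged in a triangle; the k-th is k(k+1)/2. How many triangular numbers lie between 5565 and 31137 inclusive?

The n-th triangular number is n(n+1)/2.
Smallest index with value ≥ 5565: n = 105 (giving 5565).
Largest index with value ≤ 31137: n = 249 (giving 31125).
Indices 105 through 249: 145 terms.

145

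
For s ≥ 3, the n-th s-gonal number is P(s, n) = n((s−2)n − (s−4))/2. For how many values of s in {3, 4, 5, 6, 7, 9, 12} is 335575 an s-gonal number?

s = 3: P(3, 818) = 334971 and P(3, 819) = 335790; 335575 is not s-gonal.
s = 4: P(4, 579) = 335241 and P(4, 580) = 336400; 335575 is not s-gonal.
s = 5: P(5, 473) = 335357 and P(5, 474) = 336777; 335575 is not s-gonal.
s = 6: P(6, 409) = 334153 and P(6, 410) = 335790; 335575 is not s-gonal.
s = 7: P(7, 366) = 334341 and P(7, 367) = 336172; 335575 is not s-gonal.
s = 9: P(9, 310) = 335575. ✓
s = 12: P(12, 259) = 334369 and P(12, 260) = 336960; 335575 is not s-gonal.
Hits: s ∈ {9} → 1.

1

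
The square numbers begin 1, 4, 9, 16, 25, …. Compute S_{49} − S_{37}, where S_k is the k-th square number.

1032

49² = 2401 and 37² = 1369.
Difference: 2401 − 1369 = 1032.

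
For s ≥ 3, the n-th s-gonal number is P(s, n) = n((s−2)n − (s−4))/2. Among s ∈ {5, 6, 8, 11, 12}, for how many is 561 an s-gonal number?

2

s = 5: P(5, 19) = 532 and P(5, 20) = 590; 561 is not s-gonal.
s = 6: P(6, 17) = 561. ✓
s = 8: P(8, 14) = 560 and P(8, 15) = 645; 561 is not s-gonal.
s = 11: P(11, 11) = 506 and P(11, 12) = 606; 561 is not s-gonal.
s = 12: P(12, 11) = 561. ✓
Hits: s ∈ {6, 12} → 2.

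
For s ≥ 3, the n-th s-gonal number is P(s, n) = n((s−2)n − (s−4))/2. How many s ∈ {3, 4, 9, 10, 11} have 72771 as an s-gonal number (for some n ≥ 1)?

s = 3: P(3, 381) = 72771. ✓
s = 4: P(4, 269) = 72361 and P(4, 270) = 72900; 72771 is not s-gonal.
s = 9: P(9, 144) = 72216 and P(9, 145) = 73225; 72771 is not s-gonal.
s = 10: P(10, 135) = 72495 and P(10, 136) = 73576; 72771 is not s-gonal.
s = 11: P(11, 127) = 72136 and P(11, 128) = 73280; 72771 is not s-gonal.
Hits: s ∈ {3} → 1.

1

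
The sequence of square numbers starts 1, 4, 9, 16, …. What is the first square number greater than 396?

Solve n² > 396 for integer n.
The largest n with value ≤ 396 is 19 (since 361 ≤ 396 < 400), so the first above is n = 20, value 400.

400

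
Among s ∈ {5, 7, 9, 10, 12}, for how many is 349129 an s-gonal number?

s = 5: P(5, 482) = 348245 and P(5, 483) = 349692; 349129 is not s-gonal.
s = 7: P(7, 374) = 349129. ✓
s = 9: P(9, 316) = 348706 and P(9, 317) = 350919; 349129 is not s-gonal.
s = 10: P(10, 295) = 347215 and P(10, 296) = 349576; 349129 is not s-gonal.
s = 12: P(12, 264) = 347424 and P(12, 265) = 350065; 349129 is not s-gonal.
Hits: s ∈ {7} → 1.

1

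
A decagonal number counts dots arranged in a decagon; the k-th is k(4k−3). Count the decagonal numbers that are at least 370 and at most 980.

The n-th decagonal number is n(4n−3).
Smallest index with value ≥ 370: n = 10 (giving 370).
Largest index with value ≤ 980: n = 16 (giving 976).
Indices 10 through 16: 7 terms.

7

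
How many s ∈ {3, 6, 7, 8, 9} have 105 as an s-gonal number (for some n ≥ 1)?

s = 3: P(3, 14) = 105. ✓
s = 6: P(6, 7) = 91 and P(6, 8) = 120; 105 is not s-gonal.
s = 7: P(7, 6) = 81 and P(7, 7) = 112; 105 is not s-gonal.
s = 8: P(8, 6) = 96 and P(8, 7) = 133; 105 is not s-gonal.
s = 9: P(9, 5) = 75 and P(9, 6) = 111; 105 is not s-gonal.
Hits: s ∈ {3} → 1.

1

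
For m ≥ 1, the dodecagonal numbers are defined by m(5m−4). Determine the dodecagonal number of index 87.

The 87th dodecagonal number is n(5n−4) with n = 87.
87·(5·87 − 4) = 87·431 = 37497.

37497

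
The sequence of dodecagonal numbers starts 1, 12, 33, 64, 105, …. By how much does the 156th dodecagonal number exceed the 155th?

1551

Consecutive dodecagonal numbers differ by 10n − 9: here 10·156 − 9 = 1551.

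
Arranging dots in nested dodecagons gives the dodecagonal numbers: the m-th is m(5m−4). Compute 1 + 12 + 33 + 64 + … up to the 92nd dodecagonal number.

Σ i(5i−4) = 5Σi² − 4Σi over i = 1..92.
Σi = 4278 and Σi² = 263810.
5·263810 − 4·4278 = 1301938.

1301938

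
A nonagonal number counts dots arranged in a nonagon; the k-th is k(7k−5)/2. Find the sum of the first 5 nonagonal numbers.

Σ i(7i−5)/2 = (7Σi² − 5Σi) / 2 over i = 1..5.
Σi = 15 and Σi² = 55.
(7·55 − 5·15) / 2 = 310/2 = 155.

155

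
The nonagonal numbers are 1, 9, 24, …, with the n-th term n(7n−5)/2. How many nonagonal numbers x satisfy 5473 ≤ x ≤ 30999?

The n-th nonagonal number is n(7n−5)/2.
Smallest index with value ≥ 5473: n = 40 (giving 5500).
Largest index with value ≤ 30999: n = 94 (giving 30691).
Indices 40 through 94: 55 terms.

55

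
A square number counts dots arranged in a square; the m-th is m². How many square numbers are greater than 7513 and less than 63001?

The n-th square number is n².
Smallest index with value > 7513: n = 87 (giving 7569).
Largest index with value < 63001: n = 250 (giving 62500).
Indices 87 through 250: 164 terms.

164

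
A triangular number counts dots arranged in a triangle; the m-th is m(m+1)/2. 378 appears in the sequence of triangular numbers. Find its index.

27

Set n(n+1)/2 = 378, giving n² + n − 756 = 0.
The discriminant is 1 + 8·378 = 3025, and √3025 = 55.
So n = (-1 + 55) / 2 = 54/2 = 27.
Check: 27·28/2 = 378. ✓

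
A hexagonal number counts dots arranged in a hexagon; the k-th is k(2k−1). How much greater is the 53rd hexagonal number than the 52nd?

209

Consecutive hexagonal numbers differ by 4n − 3: here 4·53 − 3 = 209.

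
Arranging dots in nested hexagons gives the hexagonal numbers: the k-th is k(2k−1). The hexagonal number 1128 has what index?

24

Set n(2n−1) = 1128, giving 2n² − n − 1128 = 0.
The discriminant is 1 + 8·1128 = 9025, and √9025 = 95.
So n = (1 + 95) / 4 = 96/4 = 24.
Check: 24·(2·24 − 1) = 1128. ✓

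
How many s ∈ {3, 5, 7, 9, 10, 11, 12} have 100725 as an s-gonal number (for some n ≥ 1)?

s = 3: P(3, 448) = 100576 and P(3, 449) = 101025; 100725 is not s-gonal.
s = 5: P(5, 259) = 100492 and P(5, 260) = 101270; 100725 is not s-gonal.
s = 7: P(7, 201) = 100701 and P(7, 202) = 101707; 100725 is not s-gonal.
s = 9: P(9, 170) = 100725. ✓
s = 10: P(10, 159) = 100647 and P(10, 160) = 101920; 100725 is not s-gonal.
s = 11: P(11, 150) = 100725. ✓
s = 12: P(12, 142) = 100252 and P(12, 143) = 101673; 100725 is not s-gonal.
Hits: s ∈ {9, 11} → 2.

2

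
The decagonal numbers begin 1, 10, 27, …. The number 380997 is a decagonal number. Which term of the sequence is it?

309

Set n(4n−3) = 380997, giving 4n² − 3n − 380997 = 0.
The discriminant is 9 + 16·380997 = 6095961, and √6095961 = 2469.
So n = (3 + 2469) / 8 = 2472/8 = 309.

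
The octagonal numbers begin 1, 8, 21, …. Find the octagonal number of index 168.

The 168th octagonal number is n(3n−2) with n = 168.
168·(3·168 − 2) = 168·502 = 84336.

84336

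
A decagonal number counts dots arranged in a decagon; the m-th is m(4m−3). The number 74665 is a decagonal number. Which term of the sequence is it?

Set n(4n−3) = 74665, giving 4n² − 3n − 74665 = 0.
The discriminant is 9 + 16·74665 = 1194649, and √1194649 = 1093.
So n = (3 + 1093) / 8 = 1096/8 = 137.

137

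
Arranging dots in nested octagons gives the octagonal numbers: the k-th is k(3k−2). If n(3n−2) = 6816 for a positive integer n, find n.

Set n(3n−2) = 6816, giving 3n² − 2n − 6816 = 0.
The discriminant is 4 + 12·6816 = 81796, and √81796 = 286.
So n = (2 + 286) / 6 = 288/6 = 48.

48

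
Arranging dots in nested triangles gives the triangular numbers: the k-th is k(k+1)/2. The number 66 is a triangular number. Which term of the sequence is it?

Set n(n+1)/2 = 66, giving n² + n − 132 = 0.
So n = (-1 + 23) / 2 = 22/2 = 11.
Check: 11·12/2 = 66. ✓

11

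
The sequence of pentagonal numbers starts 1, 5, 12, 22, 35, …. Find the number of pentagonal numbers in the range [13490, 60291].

The n-th pentagonal number is n(3n−1)/2.
Smallest index with value ≥ 13490: n = 95 (giving 13490).
Largest index with value ≤ 60291: n = 200 (giving 59900).
Indices 95 through 200: 106 terms.

106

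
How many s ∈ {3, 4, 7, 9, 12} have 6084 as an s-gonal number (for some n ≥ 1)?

1

s = 3: P(3, 109) = 5995 and P(3, 110) = 6105; 6084 is not s-gonal.
s = 4: P(4, 78) = 6084. ✓
s = 7: P(7, 49) = 5929 and P(7, 50) = 6175; 6084 is not s-gonal.
s = 9: P(9, 42) = 6069 and P(9, 43) = 6364; 6084 is not s-gonal.
s = 12: P(12, 35) = 5985 and P(12, 36) = 6336; 6084 is not s-gonal.
Hits: s ∈ {4} → 1.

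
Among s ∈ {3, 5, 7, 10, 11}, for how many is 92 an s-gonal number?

1

s = 3: P(3, 13) = 91 and P(3, 14) = 105; 92 is not s-gonal.
s = 5: P(5, 8) = 92. ✓
s = 7: P(7, 6) = 81 and P(7, 7) = 112; 92 is not s-gonal.
s = 10: P(10, 5) = 85 and P(10, 6) = 126; 92 is not s-gonal.
s = 11: P(11, 4) = 58 and P(11, 5) = 95; 92 is not s-gonal.
Hits: s ∈ {5} → 1.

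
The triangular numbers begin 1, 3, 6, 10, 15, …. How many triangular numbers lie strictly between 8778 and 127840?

The n-th triangular number is n(n+1)/2.
Smallest index with value > 8778: n = 133 (giving 8911).
Largest index with value < 127840: n = 505 (giving 127765).
Indices 133 through 505: 373 terms.

373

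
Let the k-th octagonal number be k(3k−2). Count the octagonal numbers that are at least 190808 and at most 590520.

The n-th octagonal number is n(3n−2).
Smallest index with value ≥ 190808: n = 253 (giving 191521).
Largest index with value ≤ 590520: n = 444 (giving 590520).
Indices 253 through 444: 192 terms.

192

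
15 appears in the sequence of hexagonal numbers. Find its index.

Set n(2n−1) = 15, giving 2n² − n − 15 = 0.
The discriminant is 1 + 8·15 = 121, and √121 = 11.
So n = (1 + 11) / 4 = 12/4 = 3.

3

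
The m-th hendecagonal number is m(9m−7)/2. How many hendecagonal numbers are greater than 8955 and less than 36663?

The n-th hendecagonal number is n(9n−7)/2.
Smallest index with value > 8955: n = 46 (giving 9361).
Largest index with value < 36663: n = 90 (giving 36135).
Indices 46 through 90: 45 terms.

45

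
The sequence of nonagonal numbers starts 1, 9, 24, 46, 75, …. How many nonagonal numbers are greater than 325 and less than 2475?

16

The n-th nonagonal number is n(7n−5)/2.
Smallest index with value > 325: n = 11 (giving 396).
Largest index with value < 2475: n = 26 (giving 2301).
Indices 11 through 26: 16 terms.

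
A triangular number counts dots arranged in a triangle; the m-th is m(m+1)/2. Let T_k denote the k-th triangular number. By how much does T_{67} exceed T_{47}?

1150

67·68/2 = 2278 and 47·48/2 = 1128.
Difference: 2278 − 1128 = 1150.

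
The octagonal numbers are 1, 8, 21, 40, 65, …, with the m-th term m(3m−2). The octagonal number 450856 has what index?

388

Set n(3n−2) = 450856, giving 3n² − 2n − 450856 = 0.
So n = (2 + 2326) / 6 = 2328/6 = 388.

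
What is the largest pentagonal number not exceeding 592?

Solve n(3n−1)/2 ≤ 592 for integer n.
n = 20 gives 590 ≤ 592, while n = 21 gives 651 > 592; so the answer is 590.

590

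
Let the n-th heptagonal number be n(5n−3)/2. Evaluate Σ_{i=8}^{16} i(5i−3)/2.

Σ i(5i−3)/2 = (5Σi² − 3Σi) / 2 over i = 8..16.
Σi = 136 − 28 = 108 and Σi² = 1496 − 140 = 1356.
(5·1356 − 3·108) / 2 = 6456/2 = 3228.

3228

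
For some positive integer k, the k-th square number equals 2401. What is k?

49

We need n² = 2401, so n = √2401 = 49.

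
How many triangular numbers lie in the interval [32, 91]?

The n-th triangular number is n(n+1)/2.
Smallest index with value ≥ 32: n = 8 (giving 36).
Largest index with value ≤ 91: n = 13 (giving 91).
Indices 8 through 13: 6 terms.

6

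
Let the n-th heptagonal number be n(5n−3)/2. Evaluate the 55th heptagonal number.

The 55th heptagonal number is n(5n−3)/2 with n = 55.
55·(5·55 − 3)/2 = 55·272/2 = 55·136 = 7480.

7480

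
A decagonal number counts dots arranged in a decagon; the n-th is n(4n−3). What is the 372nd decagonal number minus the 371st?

Consecutive decagonal numbers differ by 8n − 7: here 8·372 − 7 = 2969.

2969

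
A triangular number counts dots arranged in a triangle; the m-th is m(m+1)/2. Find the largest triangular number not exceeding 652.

630

Solve n(n+1)/2 ≤ 652 for integer n.
n = 35 gives 630 ≤ 652, while n = 36 gives 666 > 652; so the answer is 630.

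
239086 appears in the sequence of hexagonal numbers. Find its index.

Set n(2n−1) = 239086, giving 2n² − n − 239086 = 0.
The discriminant is 1 + 8·239086 = 1912689, and √1912689 = 1383.
So n = (1 + 1383) / 4 = 1384/4 = 346.

346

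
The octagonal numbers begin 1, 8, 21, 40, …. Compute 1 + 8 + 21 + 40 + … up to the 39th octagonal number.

Σ i(3i−2) = 3Σi² − 2Σi over i = 1..39.
Σi = 780 and Σi² = 20540.
3·20540 − 2·780 = 60060.

60060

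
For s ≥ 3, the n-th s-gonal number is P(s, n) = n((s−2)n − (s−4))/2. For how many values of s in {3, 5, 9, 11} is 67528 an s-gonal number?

1

s = 3: P(3, 367) = 67528. ✓
s = 5: P(5, 212) = 67310 and P(5, 213) = 67947; 67528 is not s-gonal.
s = 9: P(9, 139) = 67276 and P(9, 140) = 68250; 67528 is not s-gonal.
s = 11: P(11, 122) = 66551 and P(11, 123) = 67650; 67528 is not s-gonal.
Hits: s ∈ {3} → 1.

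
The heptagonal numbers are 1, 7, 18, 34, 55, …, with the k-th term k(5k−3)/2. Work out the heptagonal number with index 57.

The 57th heptagonal number is n(5n−3)/2 with n = 57.
57·(5·57 − 3)/2 = 57·282/2 = 57·141 = 8037.

8037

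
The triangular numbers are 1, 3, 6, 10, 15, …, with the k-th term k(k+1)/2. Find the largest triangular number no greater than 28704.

28680

Solve n(n+1)/2 ≤ 28704 for integer n.
n = 239 gives 28680 ≤ 28704, while n = 240 gives 28920 > 28704; so the answer is 28680.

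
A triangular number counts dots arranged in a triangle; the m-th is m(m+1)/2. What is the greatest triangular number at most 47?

Solve n(n+1)/2 ≤ 47 for integer n.
n = 9 gives 45 ≤ 47, while n = 10 gives 55 > 47; so the answer is 45.

45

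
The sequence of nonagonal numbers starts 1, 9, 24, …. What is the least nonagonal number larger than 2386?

2484

Solve n(7n−5)/2 > 2386 for integer n.
The largest n with value ≤ 2386 is 26 (since 2301 ≤ 2386 < 2484), so the first above is n = 27, value 2484.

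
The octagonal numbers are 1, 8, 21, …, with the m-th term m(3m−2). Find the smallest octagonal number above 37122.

Solve n(3n−2) > 37122 for integer n.
The largest n with value ≤ 37122 is 111 (since 36741 ≤ 37122 < 37408), so the first above is n = 112, value 37408.

37408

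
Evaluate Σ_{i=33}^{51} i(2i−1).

Σ i(2i−1) = 2Σi² − Σi over i = 33..51.
Σi = 1326 − 528 = 798 and Σi² = 45526 − 11440 = 34086.
2·34086 − 1·798 = 67374.

67374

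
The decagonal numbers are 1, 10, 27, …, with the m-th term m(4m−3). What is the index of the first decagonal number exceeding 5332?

Solve n(4n−3) > 5332 for integer n.
The largest n with value ≤ 5332 is 36 (since 5076 ≤ 5332 < 5365), so the first above is n = 37, value 5365.

37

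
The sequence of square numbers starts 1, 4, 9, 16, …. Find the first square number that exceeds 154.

Solve n² > 154 for integer n.
The largest n with value ≤ 154 is 12 (since 144 ≤ 154 < 169), so the first above is n = 13, value 169.

169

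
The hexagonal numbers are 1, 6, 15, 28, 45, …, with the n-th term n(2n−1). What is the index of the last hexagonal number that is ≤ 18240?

95

Solve n(2n−1) ≤ 18240 for integer n.
n = 95 gives 17955 ≤ 18240, while n = 96 gives 18336 > 18240; so the answer is index 95.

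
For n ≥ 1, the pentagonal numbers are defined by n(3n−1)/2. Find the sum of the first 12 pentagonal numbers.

Σ i(3i−1)/2 = (3Σi² − Σi) / 2 over i = 1..12.
Σi = 78 and Σi² = 650.
(3·650 − 1·78) / 2 = 1872/2 = 936.

936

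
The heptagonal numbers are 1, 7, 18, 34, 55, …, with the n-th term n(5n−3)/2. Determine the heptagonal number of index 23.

The 23rd heptagonal number is n(5n−3)/2 with n = 23.
23·(5·23 − 3)/2 = 23·112/2 = 23·56 = 1288.

1288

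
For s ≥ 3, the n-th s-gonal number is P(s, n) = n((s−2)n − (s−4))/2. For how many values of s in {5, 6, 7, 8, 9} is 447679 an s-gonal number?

1

s = 5: P(5, 546) = 446901 and P(5, 547) = 448540; 447679 is not s-gonal.
s = 6: P(6, 473) = 446985 and P(6, 474) = 448878; 447679 is not s-gonal.
s = 7: P(7, 423) = 446688 and P(7, 424) = 448804; 447679 is not s-gonal.
s = 8: P(8, 386) = 446216 and P(8, 387) = 448533; 447679 is not s-gonal.
s = 9: P(9, 358) = 447679. ✓
Hits: s ∈ {9} → 1.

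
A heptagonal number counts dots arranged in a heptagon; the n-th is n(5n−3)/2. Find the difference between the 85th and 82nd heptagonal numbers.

1248

85·(5·85 − 3)/2 = 17935 and 82·(5·82 − 3)/2 = 16687.
Difference: 17935 − 16687 = 1248.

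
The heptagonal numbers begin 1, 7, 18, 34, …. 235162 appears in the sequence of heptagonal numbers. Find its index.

307

Set n(5n−3)/2 = 235162, giving 5n² − 3n − 470324 = 0.
The discriminant is 9 + 40·235162 = 9406489, and √9406489 = 3067.
So n = (3 + 3067) / 10 = 3070/10 = 307.
Check: 307·(5·307 − 3)/2 = 235162. ✓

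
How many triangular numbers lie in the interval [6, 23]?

The n-th triangular number is n(n+1)/2.
Smallest index with value ≥ 6: n = 3 (giving 6).
Largest index with value ≤ 23: n = 6 (giving 21).
Indices 3 through 6: 4 terms.

4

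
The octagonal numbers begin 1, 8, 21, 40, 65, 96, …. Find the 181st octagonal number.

The 181st octagonal number is n(3n−2) with n = 181.
181·(3·181 − 2) = 181·541 = 97921.

97921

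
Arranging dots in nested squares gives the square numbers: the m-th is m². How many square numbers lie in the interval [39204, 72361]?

The n-th square number is n².
Smallest index with value ≥ 39204: n = 198 (giving 39204).
Largest index with value ≤ 72361: n = 269 (giving 72361).
Indices 198 through 269: 72 terms.

72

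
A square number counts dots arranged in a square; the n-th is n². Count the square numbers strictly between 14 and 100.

The n-th square number is n².
Smallest index with value > 14: n = 4 (giving 16).
Largest index with value < 100: n = 9 (giving 81).
Indices 4 through 9: 6 terms.

6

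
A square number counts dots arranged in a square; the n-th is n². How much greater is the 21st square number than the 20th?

41

n² − (n−1)² = 2n − 1, so 21² − 20² = 2·21 − 1 = 41.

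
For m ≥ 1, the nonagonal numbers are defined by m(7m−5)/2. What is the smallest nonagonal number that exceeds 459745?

460284

Solve n(7n−5)/2 > 459745 for integer n.
The largest n with value ≤ 459745 is 362 (since 457749 ≤ 459745 < 460284), so the first above is n = 363, value 460284.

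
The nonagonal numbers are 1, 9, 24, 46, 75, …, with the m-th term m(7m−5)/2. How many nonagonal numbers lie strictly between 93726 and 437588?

The n-th nonagonal number is n(7n−5)/2.
Smallest index with value > 93726: n = 165 (giving 94875).
Largest index with value < 437588: n = 353 (giving 435249).
Indices 165 through 353: 189 terms.

189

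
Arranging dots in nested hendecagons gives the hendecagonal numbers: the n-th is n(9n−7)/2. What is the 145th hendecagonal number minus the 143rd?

2585

145·(9·145 − 7)/2 = 94105 and 143·(9·143 − 7)/2 = 91520.
Difference: 94105 − 91520 = 2585.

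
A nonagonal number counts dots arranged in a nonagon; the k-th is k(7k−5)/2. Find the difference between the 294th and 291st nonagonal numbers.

6135

294·(7·294 − 5)/2 = 301791 and 291·(7·291 − 5)/2 = 295656.
Difference: 301791 − 295656 = 6135.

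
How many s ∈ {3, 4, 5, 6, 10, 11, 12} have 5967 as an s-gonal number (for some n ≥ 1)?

s = 3: P(3, 108) = 5886 and P(3, 109) = 5995; 5967 is not s-gonal.
s = 4: P(4, 77) = 5929 and P(4, 78) = 6084; 5967 is not s-gonal.
s = 5: P(5, 63) = 5922 and P(5, 64) = 6112; 5967 is not s-gonal.
s = 6: P(6, 54) = 5778 and P(6, 55) = 5995; 5967 is not s-gonal.
s = 10: P(10, 39) = 5967. ✓
s = 11: P(11, 36) = 5706 and P(11, 37) = 6031; 5967 is not s-gonal.
s = 12: P(12, 34) = 5644 and P(12, 35) = 5985; 5967 is not s-gonal.
Hits: s ∈ {10} → 1.

1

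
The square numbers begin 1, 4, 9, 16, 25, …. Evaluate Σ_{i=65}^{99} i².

Σ_{i=65}^{99} i² = 328350 − 89440 = 238910.

238910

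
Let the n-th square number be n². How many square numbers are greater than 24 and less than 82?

The n-th square number is n².
Smallest index with value > 24: n = 5 (giving 25).
Largest index with value < 82: n = 9 (giving 81).
Indices 5 through 9: 5 terms.

5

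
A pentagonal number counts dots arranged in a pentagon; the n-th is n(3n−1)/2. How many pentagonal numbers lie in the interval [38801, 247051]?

246

The n-th pentagonal number is n(3n−1)/2.
Smallest index with value ≥ 38801: n = 161 (giving 38801).
Largest index with value ≤ 247051: n = 406 (giving 247051).
Indices 161 through 406: 246 terms.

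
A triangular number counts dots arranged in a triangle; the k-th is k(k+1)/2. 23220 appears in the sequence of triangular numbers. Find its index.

Set n(n+1)/2 = 23220, giving n² + n − 46440 = 0.
The discriminant is 1 + 8·23220 = 185761, and √185761 = 431.
So n = (-1 + 431) / 2 = 430/2 = 215.

215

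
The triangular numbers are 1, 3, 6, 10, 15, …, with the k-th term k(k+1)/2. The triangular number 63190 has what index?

Set n(n+1)/2 = 63190, giving n² + n − 126380 = 0.
The discriminant is 1 + 8·63190 = 505521, and √505521 = 711.
So n = (-1 + 711) / 2 = 710/2 = 355.

355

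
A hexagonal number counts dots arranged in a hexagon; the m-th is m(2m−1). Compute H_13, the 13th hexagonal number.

The 13th hexagonal number is n(2n−1) with n = 13.
13·(2·13 − 1) = 13·25 = 325.

325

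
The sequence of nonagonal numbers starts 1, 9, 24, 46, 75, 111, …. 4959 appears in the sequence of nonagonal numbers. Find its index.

Set n(7n−5)/2 = 4959, giving 7n² − 5n − 9918 = 0.
The discriminant is 25 + 56·4959 = 277729, and √277729 = 527.
So n = (5 + 527) / 14 = 532/14 = 38.
Check: 38·(7·38 − 5)/2 = 4959. ✓

38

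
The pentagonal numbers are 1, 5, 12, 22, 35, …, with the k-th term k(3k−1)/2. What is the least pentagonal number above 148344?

Solve n(3n−1)/2 > 148344 for integer n.
The largest n with value ≤ 148344 is 314 (since 147737 ≤ 148344 < 148680), so the first above is n = 315, value 148680.

148680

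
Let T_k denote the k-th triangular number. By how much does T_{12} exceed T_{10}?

12·13/2 = 78 and 10·11/2 = 55.
Difference: 78 − 55 = 23.

23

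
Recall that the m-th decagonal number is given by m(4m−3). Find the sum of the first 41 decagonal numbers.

92701

Σ i(4i−3) = 4Σi² − 3Σi over i = 1..41.
Σi = 861 and Σi² = 23821.
4·23821 − 3·861 = 92701.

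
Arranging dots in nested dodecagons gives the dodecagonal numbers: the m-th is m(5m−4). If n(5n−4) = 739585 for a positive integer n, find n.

Set n(5n−4) = 739585, giving 5n² − 4n − 739585 = 0.
So n = (4 + 3846) / 10 = 3850/10 = 385.

385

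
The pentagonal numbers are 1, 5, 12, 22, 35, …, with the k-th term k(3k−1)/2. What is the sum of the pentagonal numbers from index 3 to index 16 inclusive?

Σ i(3i−1)/2 = (3Σi² − Σi) / 2 over i = 3..16.
Σi = 136 − 3 = 133 and Σi² = 1496 − 5 = 1491.
(3·1491 − 1·133) / 2 = 4340/2 = 2170.

2170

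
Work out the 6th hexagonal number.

6·(2·6 − 1) = 6·11 = 66.

66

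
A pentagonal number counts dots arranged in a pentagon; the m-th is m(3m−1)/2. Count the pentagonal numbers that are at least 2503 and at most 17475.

The n-th pentagonal number is n(3n−1)/2.
Smallest index with value ≥ 2503: n = 42 (giving 2625).
Largest index with value ≤ 17475: n = 108 (giving 17442).
Indices 42 through 108: 67 terms.

67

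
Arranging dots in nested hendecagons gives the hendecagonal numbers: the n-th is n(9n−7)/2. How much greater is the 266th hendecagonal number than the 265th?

2386

Consecutive hendecagonal numbers differ by 9n − 8: here 9·266 − 8 = 2386.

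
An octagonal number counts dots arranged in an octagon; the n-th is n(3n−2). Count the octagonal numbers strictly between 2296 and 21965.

57

The n-th octagonal number is n(3n−2).
Smallest index with value > 2296: n = 29 (giving 2465).
Largest index with value < 21965: n = 85 (giving 21505).
Indices 29 through 85: 57 terms.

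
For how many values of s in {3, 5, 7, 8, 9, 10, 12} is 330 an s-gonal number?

s = 3: P(3, 25) = 325 and P(3, 26) = 351; 330 is not s-gonal.
s = 5: P(5, 15) = 330. ✓
s = 7: P(7, 11) = 286 and P(7, 12) = 342; 330 is not s-gonal.
s = 8: P(8, 10) = 280 and P(8, 11) = 341; 330 is not s-gonal.
s = 9: P(9, 10) = 325 and P(9, 11) = 396; 330 is not s-gonal.
s = 10: P(10, 9) = 297 and P(10, 10) = 370; 330 is not s-gonal.
s = 12: P(12, 8) = 288 and P(12, 9) = 369; 330 is not s-gonal.
Hits: s ∈ {5} → 1.

1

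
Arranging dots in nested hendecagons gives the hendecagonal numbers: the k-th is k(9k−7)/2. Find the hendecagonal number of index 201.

The 201st hendecagonal number is n(9n−7)/2 with n = 201.
201·(9·201 − 7)/2 = 201·1802/2 = 201·901 = 181101.

181101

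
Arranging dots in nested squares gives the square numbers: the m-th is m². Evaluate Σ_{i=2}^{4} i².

Σ_{i=2}^{4} i² = 30 − 1 = 29.

29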